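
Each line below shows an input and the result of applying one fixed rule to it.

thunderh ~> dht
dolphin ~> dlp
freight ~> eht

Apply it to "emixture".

emu

Looking at the pairs, the operation is to sort the characters into alphabetical order, then keep one character in every 3, starting at position 1 (positions 1st, 4th, 7th, ...).
For "emixture", step one produces "eeimrtux"; step two turns that into "emu".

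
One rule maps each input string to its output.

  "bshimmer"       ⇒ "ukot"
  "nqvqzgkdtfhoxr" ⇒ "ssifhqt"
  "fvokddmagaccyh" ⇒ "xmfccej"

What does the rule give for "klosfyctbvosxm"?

nuavxuo

Each output is the input with this applied: keep every other character starting from the second (positions 2nd, 4th, 6th, ...), then shift every letter 2 places forward in the alphabet (wrapping around).
Applying both steps to "klosfyctbvosxm": "lsytvsm", then "nuavxuo".
(Check on "bshimmer": → "simr" → "ukot" ✓)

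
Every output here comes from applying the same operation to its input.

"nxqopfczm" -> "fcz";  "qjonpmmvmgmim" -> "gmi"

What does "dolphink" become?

Each output is the input with this applied: move the last character to the front, then keep only the last 3 characters.
Working it through for "dolphink": intermediate "kdolphin", final "hin".

hin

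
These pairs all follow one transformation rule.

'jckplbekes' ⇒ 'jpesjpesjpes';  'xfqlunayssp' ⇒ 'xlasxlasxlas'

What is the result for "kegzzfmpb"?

kzmkzmkzm

The rule is to keep one character in every 3, starting at position 1 (positions 1st, 4th, 7th, ...), then write the whole string 3 times in a row.
For "kegzzfmpb", step one produces "kzm"; step two turns that into "kzmkzmkzm".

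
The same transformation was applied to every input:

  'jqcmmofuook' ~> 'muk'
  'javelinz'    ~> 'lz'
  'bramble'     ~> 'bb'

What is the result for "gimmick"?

The transformation: move the first 2 characters to the end (rotate left by 2), then keep one character in every 3, starting at position 3 (positions 3rd, 6th, 9th, ...).
Working it through for "gimmick": intermediate "mmickgi", final "ig".

ig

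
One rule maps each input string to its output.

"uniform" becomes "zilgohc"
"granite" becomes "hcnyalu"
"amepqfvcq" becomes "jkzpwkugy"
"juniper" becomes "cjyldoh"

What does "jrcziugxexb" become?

tcoaryrvdlw

What's happening: move the first 3 characters to the end (rotate left by 3), then shift every letter 6 places backward in the alphabet (wrapping around).
Applying both steps to "jrcziugxexb": "ziugxexbjrc", then "tcoaryrvdlw".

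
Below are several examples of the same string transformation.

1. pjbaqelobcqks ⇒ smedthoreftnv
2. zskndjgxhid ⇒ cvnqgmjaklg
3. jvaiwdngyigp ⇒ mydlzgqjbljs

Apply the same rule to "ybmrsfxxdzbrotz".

bepuviaagceurwc

The rule is to shift every letter 3 places forward in the alphabet (wrapping around).
Applying that to "ybmrsfxxdzbrotz" gives "bepuviaagceurwc".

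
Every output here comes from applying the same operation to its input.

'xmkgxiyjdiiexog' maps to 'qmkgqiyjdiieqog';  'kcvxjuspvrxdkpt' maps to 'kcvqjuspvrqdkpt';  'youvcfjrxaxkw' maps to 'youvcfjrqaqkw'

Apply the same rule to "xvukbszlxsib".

Rule — replace every "x" with "q".
Doing the same to "xvukbszlxsib": "qvukbszlqsib".

qvukbszlqsib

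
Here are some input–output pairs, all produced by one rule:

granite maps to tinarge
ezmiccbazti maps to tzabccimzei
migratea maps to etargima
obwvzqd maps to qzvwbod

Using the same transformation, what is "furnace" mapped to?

The rule is to reverse the string, then move the first character to the end.
Working it through for "furnace": intermediate "ecanruf", final "canrufe".

canrufe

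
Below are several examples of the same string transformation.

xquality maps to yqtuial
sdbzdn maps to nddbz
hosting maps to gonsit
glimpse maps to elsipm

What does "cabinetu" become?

Rule — take characters alternately from the front and the back (1st, last, 2nd, 2nd-last, ...), then delete the first character.
Applying that to "cabinetu" gives "uatbein".

uatbein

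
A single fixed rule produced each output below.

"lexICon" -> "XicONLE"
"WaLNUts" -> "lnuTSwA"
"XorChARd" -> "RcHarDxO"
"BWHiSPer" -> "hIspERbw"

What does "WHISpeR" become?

The rule is to flip the case of every letter, then move the first 2 characters to the end (rotate left by 2).
Starting from "WHISpeR": after the first operation, "whisPEr"; after the second, "isPErwh".

isPErwh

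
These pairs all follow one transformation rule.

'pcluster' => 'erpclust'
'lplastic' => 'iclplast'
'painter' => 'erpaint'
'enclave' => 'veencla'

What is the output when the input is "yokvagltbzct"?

Each output is the input with this applied: move the last 2 characters to the front (rotate right by 2).
On "yokvagltbzct" that produces "ctyokvagltbz".

ctyokvagltbz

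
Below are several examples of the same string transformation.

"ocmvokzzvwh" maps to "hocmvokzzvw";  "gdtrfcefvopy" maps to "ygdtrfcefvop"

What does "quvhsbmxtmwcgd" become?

dquvhsbmxtmwcg

The pattern: move the last character to the front.
"quvhsbmxtmwcgd" → "dquvhsbmxtmwcg".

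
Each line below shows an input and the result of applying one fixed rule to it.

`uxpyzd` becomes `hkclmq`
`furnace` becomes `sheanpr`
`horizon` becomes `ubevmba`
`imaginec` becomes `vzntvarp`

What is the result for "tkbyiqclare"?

Rule — shift every letter 13 places forward in the alphabet (wrapping around) — i.e. ROT13.
Applying that to "tkbyiqclare" gives "gxolvdpyner".

gxolvdpyner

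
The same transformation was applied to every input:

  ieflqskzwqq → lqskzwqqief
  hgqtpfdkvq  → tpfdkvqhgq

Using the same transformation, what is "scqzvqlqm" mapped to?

The rule is to move the first 3 characters to the end (rotate left by 3).
Doing the same to "scqzvqlqm": "zvqlqmscq".

zvqlqmscq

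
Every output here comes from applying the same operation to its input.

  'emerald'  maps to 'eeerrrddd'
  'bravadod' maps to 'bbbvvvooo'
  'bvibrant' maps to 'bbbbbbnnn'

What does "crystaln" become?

The transformation: keep one character in every 3, starting at position 1 (positions 1st, 4th, 7th, ...), then repeat every character 3 times.
Working it through for "crystaln": intermediate "csl", final "cccssslll".

cccssslll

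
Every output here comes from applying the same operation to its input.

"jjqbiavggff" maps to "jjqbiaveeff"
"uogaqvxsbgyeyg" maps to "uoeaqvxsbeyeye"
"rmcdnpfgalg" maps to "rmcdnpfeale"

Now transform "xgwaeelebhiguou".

xewaeelebhieuou

Rule — replace every "g" with "e".
Applying that to "xgwaeelebhiguou" gives "xewaeelebhieuou".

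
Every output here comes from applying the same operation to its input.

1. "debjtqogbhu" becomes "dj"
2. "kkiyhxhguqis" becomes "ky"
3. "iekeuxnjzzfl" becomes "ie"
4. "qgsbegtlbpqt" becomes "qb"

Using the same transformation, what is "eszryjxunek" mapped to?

The rule is to keep one character in every 3, starting at position 1 (positions 1st, 4th, 7th, ...), then delete the last 2 characters.
"eszryjxunek" → "erxe" → "er".

er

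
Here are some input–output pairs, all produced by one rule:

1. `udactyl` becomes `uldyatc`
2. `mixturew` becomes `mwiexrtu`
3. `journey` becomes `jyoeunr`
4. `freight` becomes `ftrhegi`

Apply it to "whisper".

In each case the input is transformed by: take characters alternately from the front and the back (1st, last, 2nd, 2nd-last, ...).
On "whisper" that produces "wrheips".

wrheips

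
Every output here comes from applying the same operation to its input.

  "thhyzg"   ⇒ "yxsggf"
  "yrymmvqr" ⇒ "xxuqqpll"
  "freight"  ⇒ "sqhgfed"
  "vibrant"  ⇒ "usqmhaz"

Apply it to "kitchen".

smjhgdb

The rule is to sort the characters into reverse alphabetical order, then shift every letter 1 place backward in the alphabet (wrapping around).
For "kitchen", step one produces "tnkihec"; step two turns that into "smjhgdb".
(Check on "thhyzg": → "zythhg" → "yxsggf" ✓)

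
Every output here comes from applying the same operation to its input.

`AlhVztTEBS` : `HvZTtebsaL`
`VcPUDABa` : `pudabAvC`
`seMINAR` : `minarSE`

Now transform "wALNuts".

What's happening: move the first 2 characters to the end (rotate left by 2), then flip the case of every letter.
For "wALNuts", step one produces "LNutswA"; step two turns that into "lnUTSWa".

lnUTSWa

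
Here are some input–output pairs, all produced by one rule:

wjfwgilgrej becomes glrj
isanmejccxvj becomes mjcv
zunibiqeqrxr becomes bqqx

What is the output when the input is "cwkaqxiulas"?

qils

Looking at the pairs, the operation is to keep every other character starting from the first (positions 1st, 3rd, 5th, ...), then keep only the last 4 characters.
Applying both steps to "cwkaqxiulas": "ckqils", then "qils".
(Check on "wjfwgilgrej": → "wfglrj" → "glrj" ✓)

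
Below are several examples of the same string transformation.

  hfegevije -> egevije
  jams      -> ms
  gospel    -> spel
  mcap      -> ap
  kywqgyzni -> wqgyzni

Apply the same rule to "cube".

The pattern: delete the first 2 characters.
For "cube" the result is "be".

be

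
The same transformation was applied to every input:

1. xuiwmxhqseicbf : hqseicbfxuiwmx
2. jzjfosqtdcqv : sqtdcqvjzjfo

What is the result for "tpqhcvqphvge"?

The pattern: move the last character to the front, then swap the front and back halves of the string.
Doing the same to "tpqhcvqphvge": "vqphvgetpqhc".

vqphvgetpqhc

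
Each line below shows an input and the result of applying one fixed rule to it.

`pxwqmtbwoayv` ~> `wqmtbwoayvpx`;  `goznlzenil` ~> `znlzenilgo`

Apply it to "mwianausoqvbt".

ianausoqvbtmw

Each output is the input with this applied: move the first 2 characters to the end (rotate left by 2).
"mwianausoqvbt" → "ianausoqvbtmw".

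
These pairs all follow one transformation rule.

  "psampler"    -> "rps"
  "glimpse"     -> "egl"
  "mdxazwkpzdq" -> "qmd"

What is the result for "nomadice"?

Looking at the pairs, the operation is to move the last character to the front, then keep only the first 3 characters.
Working it through for "nomadice": intermediate "enomadic", final "eno".

eno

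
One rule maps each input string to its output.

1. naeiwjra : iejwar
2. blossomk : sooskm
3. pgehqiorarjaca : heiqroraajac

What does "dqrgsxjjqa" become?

Rule — delete the first 2 characters, then swap each adjacent pair of characters (1↔2, 3↔4, ...).
"dqrgsxjjqa" → "rgsxjjqa" → "grxsjjaq".

grxsjjaq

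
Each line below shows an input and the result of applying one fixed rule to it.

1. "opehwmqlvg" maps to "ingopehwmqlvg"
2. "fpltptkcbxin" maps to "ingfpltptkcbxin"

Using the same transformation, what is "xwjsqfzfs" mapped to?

Rule — prepend "ing".
So "xwjsqfzfs" becomes "ingxwjsqfzfs".

ingxwjsqfzfs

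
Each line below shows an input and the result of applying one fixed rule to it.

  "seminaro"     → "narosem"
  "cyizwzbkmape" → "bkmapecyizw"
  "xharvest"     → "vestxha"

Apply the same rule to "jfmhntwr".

In each case the input is transformed by: swap the front and back halves of the string, then delete the last character.
Doing the same to "jfmhntwr": "ntwrjfm".
(Check on "cyizwzbkmape": → "bkmapecyizwz" → "bkmapecyizw" ✓)

ntwrjfm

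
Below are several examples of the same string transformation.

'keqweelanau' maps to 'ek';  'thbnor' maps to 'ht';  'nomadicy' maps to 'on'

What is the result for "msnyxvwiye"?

Looking at the pairs, the operation is to swap each adjacent pair of characters (1↔2, 3↔4, ...), then keep only the first 2 characters.
Working it through for "msnyxvwiye": intermediate "smynvxiwey", final "sm".

sm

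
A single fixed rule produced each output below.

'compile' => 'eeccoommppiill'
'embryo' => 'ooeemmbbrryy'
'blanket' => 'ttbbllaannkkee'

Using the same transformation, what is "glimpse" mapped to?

The transformation: double every character, then move the last 2 characters to the front (rotate right by 2).
Starting from "glimpse": after the first operation, "gglliimmppssee"; after the second, "eegglliimmppss".

eegglliimmppss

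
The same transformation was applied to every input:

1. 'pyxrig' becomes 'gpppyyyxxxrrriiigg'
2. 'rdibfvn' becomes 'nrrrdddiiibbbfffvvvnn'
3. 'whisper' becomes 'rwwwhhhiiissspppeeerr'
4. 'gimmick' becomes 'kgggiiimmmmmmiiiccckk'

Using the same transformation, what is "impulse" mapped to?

eiiimmmpppuuulllsssee

The pattern: repeat every character 3 times, then move the last character to the front.
Starting from "impulse": after the first operation, "iiimmmpppuuulllssseee"; after the second, "eiiimmmpppuuulllsssee".
(Check on "pyxrig": → "pppyyyxxxrrriiiggg" → "gpppyyyxxxrrriiigg" ✓)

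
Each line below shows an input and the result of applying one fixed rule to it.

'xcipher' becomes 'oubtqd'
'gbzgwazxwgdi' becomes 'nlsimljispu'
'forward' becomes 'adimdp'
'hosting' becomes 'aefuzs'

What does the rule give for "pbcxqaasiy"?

The transformation: delete the first character, then shift every letter 12 places forward in the alphabet (wrapping around).
Applying that to "pbcxqaasiy" gives "nojcmmeuk".

nojcmmeuk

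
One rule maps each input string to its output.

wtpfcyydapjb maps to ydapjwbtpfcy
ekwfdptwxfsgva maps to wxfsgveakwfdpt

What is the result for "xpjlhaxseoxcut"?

seoxcuxtpjlhax

The transformation: swap the first and last characters, then swap the front and back halves of the string.
Applying both steps to "xpjlhaxseoxcut": "tpjlhaxseoxcux", then "seoxcuxtpjlhax".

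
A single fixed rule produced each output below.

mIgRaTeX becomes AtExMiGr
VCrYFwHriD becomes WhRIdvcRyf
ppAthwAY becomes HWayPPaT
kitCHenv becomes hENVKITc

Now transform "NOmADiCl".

dIcLnoMa

The rule is to swap the front and back halves of the string, then flip the case of every letter.
"NOmADiCl" → "DiClNOmA" → "dIcLnoMa".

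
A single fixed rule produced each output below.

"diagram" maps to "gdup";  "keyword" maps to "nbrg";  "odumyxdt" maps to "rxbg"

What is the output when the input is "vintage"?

yqdh

In each case the input is transformed by: shift every letter 3 places forward in the alphabet (wrapping around), then keep every other character starting from the first (positions 1st, 3rd, 5th, ...).
Applying both steps to "vintage": "ylqwdjh", then "yqdh".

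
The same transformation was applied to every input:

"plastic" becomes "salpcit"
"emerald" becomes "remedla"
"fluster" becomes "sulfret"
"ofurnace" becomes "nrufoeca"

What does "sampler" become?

pmasrel

Each output is the input with this applied: move the last 3 characters to the front (rotate right by 3), then reverse the string.
For "sampler", step one produces "lersamp"; step two turns that into "pmasrel".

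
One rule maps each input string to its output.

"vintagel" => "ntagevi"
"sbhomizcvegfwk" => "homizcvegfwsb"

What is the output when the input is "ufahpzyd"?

ahpzyuf

Looking at the pairs, the operation is to delete the last character, then move the first 2 characters to the end (rotate left by 2).
Starting from "ufahpzyd": after the first operation, "ufahpzy"; after the second, "ahpzyuf".
(Check on "vintagel": → "vintage" → "ntagevi" ✓)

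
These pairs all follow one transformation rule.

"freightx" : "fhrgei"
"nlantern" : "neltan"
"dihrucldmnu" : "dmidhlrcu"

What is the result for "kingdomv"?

The pattern: delete the last 2 characters, then take characters alternately from the front and the back (1st, last, 2nd, 2nd-last, ...).
Starting from "kingdomv": after the first operation, "kingdo"; after the second, "koidng".
(Check on "dihrucldmnu": → "dihrucldm" → "dmidhlrcu" ✓)

koidng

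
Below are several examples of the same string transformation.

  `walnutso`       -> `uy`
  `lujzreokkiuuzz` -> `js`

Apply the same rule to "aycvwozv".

yw

What's happening: shift every letter 2 places backward in the alphabet (wrapping around), then keep only the first 2 characters.
On "aycvwozv": the first step gives "ywatumxt", and the second then gives "yw".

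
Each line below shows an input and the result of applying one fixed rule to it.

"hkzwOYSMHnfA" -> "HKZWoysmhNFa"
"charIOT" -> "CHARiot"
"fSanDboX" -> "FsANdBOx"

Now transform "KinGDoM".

kINgdOm

Rule — flip the case of every letter.
So "KinGDoM" becomes "kINgdOm".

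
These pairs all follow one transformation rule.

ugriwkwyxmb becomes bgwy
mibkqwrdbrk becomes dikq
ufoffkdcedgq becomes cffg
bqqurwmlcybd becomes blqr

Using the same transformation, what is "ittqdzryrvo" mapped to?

The rule is to keep one character in every 3, starting at position 2 (positions 2nd, 5th, 8th, ...), then sort the characters into alphabetical order.
Doing the same to "ittqdzryrvo": "doty".
(Check on "bqqurwmlcybd": → "qrlb" → "blqr" ✓)

doty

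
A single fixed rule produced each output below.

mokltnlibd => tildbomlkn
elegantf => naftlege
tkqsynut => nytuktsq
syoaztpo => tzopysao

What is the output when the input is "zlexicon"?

In each case the input is transformed by: swap each adjacent pair of characters (1↔2, 3↔4, ...), then swap the front and back halves of the string.
On "zlexicon": the first step gives "lzxecino", and the second then gives "cinolzxe".

cinolzxe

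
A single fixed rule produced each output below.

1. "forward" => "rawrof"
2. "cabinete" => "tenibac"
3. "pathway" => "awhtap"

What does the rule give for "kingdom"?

odgnik

Rule — delete the last character, then reverse the string.
"kingdom" → "kingdo" → "odgnik".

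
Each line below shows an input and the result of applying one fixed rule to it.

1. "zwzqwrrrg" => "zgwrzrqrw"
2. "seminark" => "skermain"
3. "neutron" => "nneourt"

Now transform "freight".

ftrhegi

The transformation: take characters alternately from the front and the back (1st, last, 2nd, 2nd-last, ...).
For "freight" the result is "ftrhegi".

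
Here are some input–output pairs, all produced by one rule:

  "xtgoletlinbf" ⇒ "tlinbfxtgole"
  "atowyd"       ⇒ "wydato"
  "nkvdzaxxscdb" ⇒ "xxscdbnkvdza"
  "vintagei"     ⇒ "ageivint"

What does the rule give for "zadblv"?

Each output is the input with this applied: swap the front and back halves of the string.
For "zadblv" the result is "blvzad".

blvzad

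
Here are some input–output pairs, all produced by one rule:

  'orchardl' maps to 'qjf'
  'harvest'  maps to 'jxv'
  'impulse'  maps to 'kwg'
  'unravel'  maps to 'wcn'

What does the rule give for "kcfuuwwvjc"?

Each output is the input with this applied: shift every letter 2 places forward in the alphabet (wrapping around), then keep one character in every 3, starting at position 1 (positions 1st, 4th, 7th, ...).
On "kcfuuwwvjc": the first step gives "mehwwyyxle", and the second then gives "mwye".

mwye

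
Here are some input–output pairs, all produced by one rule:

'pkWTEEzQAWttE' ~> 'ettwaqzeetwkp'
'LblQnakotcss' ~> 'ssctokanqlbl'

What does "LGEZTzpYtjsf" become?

The rule is to reverse the string, then convert every letter to lowercase.
Applying that to "LGEZTzpYtjsf" gives "fsjtypztzegl".

fsjtypztzegl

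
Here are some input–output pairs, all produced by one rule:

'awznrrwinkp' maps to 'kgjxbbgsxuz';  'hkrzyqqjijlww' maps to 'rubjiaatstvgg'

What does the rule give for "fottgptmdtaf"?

pyddqzdwndkp

What's happening: shift every letter 10 places forward in the alphabet (wrapping around).
On "fottgptmdtaf" that produces "pyddqzdwndkp".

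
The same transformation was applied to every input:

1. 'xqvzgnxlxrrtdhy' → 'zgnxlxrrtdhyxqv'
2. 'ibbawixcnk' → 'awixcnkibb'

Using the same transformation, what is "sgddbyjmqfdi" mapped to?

dbyjmqfdisgd

Rule — move the first 3 characters to the end (rotate left by 3).
"sgddbyjmqfdi" → "dbyjmqfdisgd".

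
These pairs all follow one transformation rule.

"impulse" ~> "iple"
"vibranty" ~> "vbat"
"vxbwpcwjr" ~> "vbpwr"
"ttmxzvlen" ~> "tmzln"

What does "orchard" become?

Each output is the input with this applied: keep every other character starting from the first (positions 1st, 3rd, 5th, ...).
"orchard" → "ocad".

ocad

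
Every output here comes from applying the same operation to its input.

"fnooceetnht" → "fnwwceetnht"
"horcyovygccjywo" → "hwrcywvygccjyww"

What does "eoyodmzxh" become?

Each output is the input with this applied: replace every "o" with "w".
"eoyodmzxh" → "ewywdmzxh".

ewywdmzxh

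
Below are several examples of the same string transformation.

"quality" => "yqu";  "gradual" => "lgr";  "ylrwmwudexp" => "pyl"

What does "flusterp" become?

The pattern: move the first 2 characters to the end (rotate left by 2), then keep only the last 3 characters.
Working it through for "flusterp": intermediate "usterpfl", final "pfl".

pfl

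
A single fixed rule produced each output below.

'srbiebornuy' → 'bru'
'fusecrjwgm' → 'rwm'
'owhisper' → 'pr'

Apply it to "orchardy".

ry

Each output is the input with this applied: keep every other character starting from the second (positions 2nd, 4th, 6th, ...), then delete the first 2 characters.
"orchardy" → "rhry" → "ry".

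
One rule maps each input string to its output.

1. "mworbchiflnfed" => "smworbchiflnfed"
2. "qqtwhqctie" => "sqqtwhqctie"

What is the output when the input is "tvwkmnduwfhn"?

stvwkmnduwfhn

The transformation: prepend "s".
Applying that to "tvwkmnduwfhn" gives "stvwkmnduwfhn".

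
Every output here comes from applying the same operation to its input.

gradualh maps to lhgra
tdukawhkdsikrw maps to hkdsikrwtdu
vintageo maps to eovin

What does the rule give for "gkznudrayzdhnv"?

Each output is the input with this applied: move the first 3 characters to the end (rotate left by 3), then delete the first 3 characters.
For "gkznudrayzdhnv", step one produces "nudrayzdhnvgkz"; step two turns that into "rayzdhnvgkz".

rayzdhnvgkz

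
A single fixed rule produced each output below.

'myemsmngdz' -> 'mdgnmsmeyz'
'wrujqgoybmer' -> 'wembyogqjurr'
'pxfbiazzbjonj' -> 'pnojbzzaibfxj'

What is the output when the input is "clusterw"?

The pattern: swap the first and last characters, then reverse the string.
"clusterw" → "cretsulw".
(Check on "wrujqgoybmer": → "rrujqgoybmew" → "wembyogqjurr" ✓)

cretsulw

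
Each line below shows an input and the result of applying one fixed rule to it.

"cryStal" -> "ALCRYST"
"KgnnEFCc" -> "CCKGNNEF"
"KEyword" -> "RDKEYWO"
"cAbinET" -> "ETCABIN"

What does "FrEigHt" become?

HTFREIG

The transformation: move the last 2 characters to the front (rotate right by 2), then convert every letter to uppercase.
"FrEigHt" → "HTFREIG".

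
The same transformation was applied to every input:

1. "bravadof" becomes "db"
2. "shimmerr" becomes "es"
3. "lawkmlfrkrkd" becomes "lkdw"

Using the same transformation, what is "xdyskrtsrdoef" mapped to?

rred

What's happening: move the first 3 characters to the end (rotate left by 3), then keep one character in every 3, starting at position 3 (positions 3rd, 6th, 9th, ...).
Starting from "xdyskrtsrdoef": after the first operation, "skrtsrdoefxdy"; after the second, "rred".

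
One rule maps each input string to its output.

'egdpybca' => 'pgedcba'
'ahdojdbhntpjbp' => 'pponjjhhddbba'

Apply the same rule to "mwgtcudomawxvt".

What's happening: sort the characters into reverse alphabetical order, then delete the first character.
On "mwgtcudomawxvt": the first step gives "xwwvuttommgdca", and the second then gives "wwvuttommgdca".
(Check on "ahdojdbhntpjbp": → "tpponjjhhddbba" → "pponjjhhddbba" ✓)

wwvuttommgdca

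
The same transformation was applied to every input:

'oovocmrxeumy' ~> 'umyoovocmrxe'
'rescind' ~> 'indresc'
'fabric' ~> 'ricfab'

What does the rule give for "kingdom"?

Looking at the pairs, the operation is to move the last 3 characters to the front (rotate right by 3).
For "kingdom" the result is "domking".

domking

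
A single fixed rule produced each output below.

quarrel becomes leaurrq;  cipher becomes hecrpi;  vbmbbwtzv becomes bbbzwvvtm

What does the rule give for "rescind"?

Rule — sort the characters into reverse alphabetical order, then move the last 3 characters to the front (rotate right by 3).
Working it through for "rescind": intermediate "srniedc", final "edcsrni".

edcsrni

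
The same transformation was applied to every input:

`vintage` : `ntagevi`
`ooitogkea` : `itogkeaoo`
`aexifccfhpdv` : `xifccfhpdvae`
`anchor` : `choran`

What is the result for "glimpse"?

Rule — move the first 2 characters to the end (rotate left by 2).
So "glimpse" becomes "impsegl".

impsegl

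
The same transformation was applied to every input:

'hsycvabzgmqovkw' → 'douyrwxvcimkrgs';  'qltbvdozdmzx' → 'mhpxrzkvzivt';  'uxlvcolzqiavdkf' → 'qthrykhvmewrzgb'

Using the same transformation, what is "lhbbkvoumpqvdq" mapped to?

What's happening: shift every letter 4 places backward in the alphabet (wrapping around).
Applying that to "lhbbkvoumpqvdq" gives "hdxxgrkqilmrzm".

hdxxgrkqilmrzm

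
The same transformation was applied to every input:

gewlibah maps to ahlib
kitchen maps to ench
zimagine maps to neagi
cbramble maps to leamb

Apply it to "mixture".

retu

Rule — delete the first 3 characters, then move the last 2 characters to the front (rotate right by 2).
Working it through for "mixture": intermediate "ture", final "retu".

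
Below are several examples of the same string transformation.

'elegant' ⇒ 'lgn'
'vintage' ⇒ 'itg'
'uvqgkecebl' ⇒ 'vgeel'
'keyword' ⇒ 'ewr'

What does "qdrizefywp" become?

dieyp

The pattern: keep every other character starting from the second (positions 2nd, 4th, 6th, ...).
"qdrizefywp" → "dieyp".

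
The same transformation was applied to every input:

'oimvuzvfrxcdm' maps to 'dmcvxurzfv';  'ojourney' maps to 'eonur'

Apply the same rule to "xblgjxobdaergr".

glrgejaxdob

Rule — take characters alternately from the front and the back (1st, last, 2nd, 2nd-last, ...), then delete the first 3 characters.
Applying that to "xblgjxobdaergr" gives "glrgejaxdob".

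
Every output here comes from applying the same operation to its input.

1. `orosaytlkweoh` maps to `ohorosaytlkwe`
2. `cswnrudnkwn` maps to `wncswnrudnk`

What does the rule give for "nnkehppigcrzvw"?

Each output is the input with this applied: move the last 2 characters to the front (rotate right by 2).
So "nnkehppigcrzvw" becomes "vwnnkehppigcrz".

vwnnkehppigcrz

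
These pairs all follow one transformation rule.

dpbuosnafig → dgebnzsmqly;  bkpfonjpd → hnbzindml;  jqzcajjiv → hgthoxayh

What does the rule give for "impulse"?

jqcgkns

The transformation: move the last 3 characters to the front (rotate right by 3), then shift every letter 2 places backward in the alphabet (wrapping around).
"impulse" → "lseimpu" → "jqcgkns".
(Check on "dpbuosnafig": → "figdpbuosna" → "dgebnzsmqly" ✓)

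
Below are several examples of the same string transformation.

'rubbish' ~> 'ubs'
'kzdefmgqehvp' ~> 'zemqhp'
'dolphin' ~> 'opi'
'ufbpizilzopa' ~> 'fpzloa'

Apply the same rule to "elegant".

lgn

What's happening: keep every other character starting from the second (positions 2nd, 4th, 6th, ...).
On "elegant" that produces "lgn".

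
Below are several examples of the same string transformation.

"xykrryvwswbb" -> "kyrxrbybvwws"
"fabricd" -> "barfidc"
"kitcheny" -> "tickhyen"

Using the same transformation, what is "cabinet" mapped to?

baicnte

The transformation: move the first 2 characters to the end (rotate left by 2), then take characters alternately from the front and the back (1st, last, 2nd, 2nd-last, ...).
For "cabinet" the result is "baicnte".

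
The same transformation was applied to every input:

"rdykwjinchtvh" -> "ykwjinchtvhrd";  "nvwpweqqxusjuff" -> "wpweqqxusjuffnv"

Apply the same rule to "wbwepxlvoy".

wepxlvoywb

Looking at the pairs, the operation is to move the first 2 characters to the end (rotate left by 2).
On "wbwepxlvoy" that produces "wepxlvoywb".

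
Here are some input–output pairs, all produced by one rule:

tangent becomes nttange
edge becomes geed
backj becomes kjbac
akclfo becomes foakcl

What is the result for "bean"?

anbe

What's happening: move the last 2 characters to the front (rotate right by 2).
Applying that to "bean" gives "anbe".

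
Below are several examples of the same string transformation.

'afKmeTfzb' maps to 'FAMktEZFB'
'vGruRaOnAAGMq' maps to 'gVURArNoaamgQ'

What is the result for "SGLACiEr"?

The pattern: flip the case of every letter, then swap each adjacent pair of characters (1↔2, 3↔4, ...).
"SGLACiEr" → "gsalIcRe".
(Check on "afKmeTfzb": → "AFkMEtFZB" → "FAMktEZFB" ✓)

gsalIcRe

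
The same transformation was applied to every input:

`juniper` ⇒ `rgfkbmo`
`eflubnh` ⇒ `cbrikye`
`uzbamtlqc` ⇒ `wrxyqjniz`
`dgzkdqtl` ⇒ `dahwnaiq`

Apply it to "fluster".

The pattern: swap each adjacent pair of characters (1↔2, 3↔4, ...), then shift every letter 3 places backward in the alphabet (wrapping around).
On "fluster": the first step gives "lfsuetr", and the second then gives "icprbqo".

icprbqo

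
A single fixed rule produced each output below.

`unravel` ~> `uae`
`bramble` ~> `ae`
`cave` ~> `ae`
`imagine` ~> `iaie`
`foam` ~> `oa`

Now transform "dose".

What's happening: keep only the vowels.
Applying that to "dose" gives "oe".

oe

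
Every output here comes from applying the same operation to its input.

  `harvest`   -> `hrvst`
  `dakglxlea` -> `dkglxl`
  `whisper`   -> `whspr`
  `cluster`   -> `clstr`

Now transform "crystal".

crystl

The rule is to remove every vowel.
Applying that to "crystal" gives "crystl".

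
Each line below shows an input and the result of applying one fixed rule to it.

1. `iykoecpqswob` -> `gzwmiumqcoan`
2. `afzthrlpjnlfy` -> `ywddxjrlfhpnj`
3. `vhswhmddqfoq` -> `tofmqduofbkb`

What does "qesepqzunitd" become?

obcrqgclnsox

In each case the input is transformed by: shift every letter 2 places backward in the alphabet (wrapping around), then take characters alternately from the front and the back (1st, last, 2nd, 2nd-last, ...).
Applying both steps to "qesepqzunitd": "ocqcnoxslgrb", then "obcrqgclnsox".
(Check on "afzthrlpjnlfy": → "ydxrfpjnhljdw" → "ywddxjrlfhpnj" ✓)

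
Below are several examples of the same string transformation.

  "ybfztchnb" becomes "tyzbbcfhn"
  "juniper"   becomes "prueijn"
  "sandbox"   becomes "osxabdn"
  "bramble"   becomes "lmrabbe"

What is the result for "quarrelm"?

Each output is the input with this applied: sort the characters into alphabetical order, then move the last 3 characters to the front (rotate right by 3).
Working it through for "quarrelm": intermediate "aelmqrru", final "rruaelmq".

rruaelmq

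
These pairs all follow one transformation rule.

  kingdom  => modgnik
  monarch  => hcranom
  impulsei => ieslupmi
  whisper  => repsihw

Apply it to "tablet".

telbat

Looking at the pairs, the operation is to reverse the string.
Applying that to "tablet" gives "telbat".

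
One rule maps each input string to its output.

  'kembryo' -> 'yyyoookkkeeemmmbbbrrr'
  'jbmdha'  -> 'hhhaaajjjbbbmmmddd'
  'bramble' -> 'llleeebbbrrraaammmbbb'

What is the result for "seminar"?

aaarrrssseeemmmiiinnn

The pattern: move the last 2 characters to the front (rotate right by 2), then repeat every character 3 times.
Starting from "seminar": after the first operation, "arsemin"; after the second, "aaarrrssseeemmmiiinnn".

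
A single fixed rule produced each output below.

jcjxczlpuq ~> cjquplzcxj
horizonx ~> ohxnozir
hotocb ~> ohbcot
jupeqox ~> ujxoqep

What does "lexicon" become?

The pattern: move the first 2 characters to the end (rotate left by 2), then reverse the string.
Applying both steps to "lexicon": "xiconle", then "elnocix".

elnocix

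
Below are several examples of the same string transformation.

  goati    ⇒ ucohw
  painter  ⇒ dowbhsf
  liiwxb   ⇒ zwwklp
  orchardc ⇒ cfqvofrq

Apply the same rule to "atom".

The pattern: shift every letter 12 places backward in the alphabet (wrapping around).
For "atom" the result is "ohca".

ohca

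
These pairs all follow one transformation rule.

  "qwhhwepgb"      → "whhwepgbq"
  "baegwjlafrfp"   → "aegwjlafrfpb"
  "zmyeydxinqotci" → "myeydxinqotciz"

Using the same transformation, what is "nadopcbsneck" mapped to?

adopcbsneckn

The pattern: move the first character to the end.
On "nadopcbsneck" that produces "adopcbsneckn".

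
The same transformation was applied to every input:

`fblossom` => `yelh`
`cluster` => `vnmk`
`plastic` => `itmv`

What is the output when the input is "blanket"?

utdm

The transformation: shift every letter 7 places backward in the alphabet (wrapping around), then keep every other character starting from the first (positions 1st, 3rd, 5th, ...).
Starting from "blanket": after the first operation, "uetgdxm"; after the second, "utdm".
(Check on "fblossom": → "yuehllhf" → "yelh" ✓)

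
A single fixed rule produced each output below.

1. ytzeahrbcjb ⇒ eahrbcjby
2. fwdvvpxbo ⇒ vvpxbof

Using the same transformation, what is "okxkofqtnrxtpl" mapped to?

kofqtnrxtplo

Looking at the pairs, the operation is to move the first character to the end, then delete the first 2 characters.
On "okxkofqtnrxtpl": the first step gives "kxkofqtnrxtplo", and the second then gives "kofqtnrxtplo".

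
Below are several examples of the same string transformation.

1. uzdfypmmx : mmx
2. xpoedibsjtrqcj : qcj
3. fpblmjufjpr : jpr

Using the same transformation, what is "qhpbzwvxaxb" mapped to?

The rule is to keep only the last 3 characters.
Applying that to "qhpbzwvxaxb" gives "axb".

axb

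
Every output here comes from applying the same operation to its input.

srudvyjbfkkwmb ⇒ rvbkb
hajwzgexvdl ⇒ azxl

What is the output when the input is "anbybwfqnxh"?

Looking at the pairs, the operation is to keep one character in every 3, starting at position 2 (positions 2nd, 5th, 8th, ...).
"anbybwfqnxh" → "nbqh".

nbqh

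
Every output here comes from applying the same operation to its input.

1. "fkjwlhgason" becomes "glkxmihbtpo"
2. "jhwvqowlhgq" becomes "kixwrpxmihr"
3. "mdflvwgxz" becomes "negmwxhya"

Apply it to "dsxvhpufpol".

etywiqvgqpm

Rule — shift every letter 1 place forward in the alphabet (wrapping around).
On "dsxvhpufpol" that produces "etywiqvgqpm".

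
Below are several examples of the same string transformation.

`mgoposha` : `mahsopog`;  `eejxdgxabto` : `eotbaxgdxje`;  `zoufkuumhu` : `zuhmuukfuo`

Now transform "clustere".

The transformation: reverse the string, then move the last character to the front.
On "clustere": the first step gives "eretsulc", and the second then gives "ceretsul".
(Check on "eejxdgxabto": → "otbaxgdxjee" → "eotbaxgdxje" ✓)

ceretsul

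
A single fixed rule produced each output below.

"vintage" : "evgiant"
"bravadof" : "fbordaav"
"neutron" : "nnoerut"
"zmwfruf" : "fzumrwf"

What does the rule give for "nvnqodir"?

The rule is to take characters alternately from the front and the back (1st, last, 2nd, 2nd-last, ...), then swap each adjacent pair of characters (1↔2, 3↔4, ...).
On "nvnqodir": the first step gives "nrvindqo", and the second then gives "rnivdnoq".
(Check on "zmwfruf": → "zfmuwrf" → "fzumrwf" ✓)

rnivdnoq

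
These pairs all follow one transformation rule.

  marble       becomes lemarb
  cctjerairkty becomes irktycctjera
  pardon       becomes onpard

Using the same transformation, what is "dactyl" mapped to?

yldact

The transformation: move the first character to the end, then swap the front and back halves of the string.
Applying both steps to "dactyl": "actyld", then "yldact".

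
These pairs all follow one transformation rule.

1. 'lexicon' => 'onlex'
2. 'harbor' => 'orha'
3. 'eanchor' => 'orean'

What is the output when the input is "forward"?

rdfor

The rule is to move the last 2 characters to the front (rotate right by 2), then delete the last 2 characters.
"forward" → "rdforwa" → "rdfor".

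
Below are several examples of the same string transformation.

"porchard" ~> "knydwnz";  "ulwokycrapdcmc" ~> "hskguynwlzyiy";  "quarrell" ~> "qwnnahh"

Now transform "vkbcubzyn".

gxyqxvuj

Looking at the pairs, the operation is to shift every letter 4 places backward in the alphabet (wrapping around), then delete the first character.
Starting from "vkbcubzyn": after the first operation, "rgxyqxvuj"; after the second, "gxyqxvuj".
(Check on "quarrell": → "mqwnnahh" → "qwnnahh" ✓)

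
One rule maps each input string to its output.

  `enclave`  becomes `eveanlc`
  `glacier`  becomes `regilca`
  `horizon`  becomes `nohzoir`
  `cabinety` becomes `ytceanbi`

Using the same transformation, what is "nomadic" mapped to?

The pattern: move the last character to the front, then take characters alternately from the front and the back (1st, last, 2nd, 2nd-last, ...).
For "nomadic", step one produces "cnomadi"; step two turns that into "cindoam".
(Check on "cabinety": → "ycabinet" → "ytceanbi" ✓)

cindoam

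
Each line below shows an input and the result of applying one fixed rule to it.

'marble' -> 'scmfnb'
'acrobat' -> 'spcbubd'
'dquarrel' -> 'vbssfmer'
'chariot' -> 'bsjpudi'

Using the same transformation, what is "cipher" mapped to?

qifsdj

In each case the input is transformed by: move the first 2 characters to the end (rotate left by 2), then shift every letter 1 place forward in the alphabet (wrapping around).
On "cipher" that produces "qifsdj".
(Check on "dquarrel": → "uarreldq" → "vbssfmer" ✓)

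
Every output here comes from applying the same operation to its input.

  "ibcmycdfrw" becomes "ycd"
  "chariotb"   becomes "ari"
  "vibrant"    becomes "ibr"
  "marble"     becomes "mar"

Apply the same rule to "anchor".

anc

In each case the input is transformed by: move the last 3 characters to the front (rotate right by 3), then keep only the last 3 characters.
Working it through for "anchor": intermediate "horanc", final "anc".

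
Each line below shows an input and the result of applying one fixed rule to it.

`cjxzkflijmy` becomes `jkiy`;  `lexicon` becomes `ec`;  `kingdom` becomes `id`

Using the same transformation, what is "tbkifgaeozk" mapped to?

bfek

What's happening: keep one character in every 3, starting at position 2 (positions 2nd, 5th, 8th, ...).
On "tbkifgaeozk" that produces "bfek".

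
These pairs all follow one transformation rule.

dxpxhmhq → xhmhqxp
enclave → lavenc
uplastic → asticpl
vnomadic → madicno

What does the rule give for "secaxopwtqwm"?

Looking at the pairs, the operation is to delete the first character, then move the first 2 characters to the end (rotate left by 2).
Starting from "secaxopwtqwm": after the first operation, "ecaxopwtqwm"; after the second, "axopwtqwmec".
(Check on "dxpxhmhq": → "xpxhmhq" → "xhmhqxp" ✓)

axopwtqwmec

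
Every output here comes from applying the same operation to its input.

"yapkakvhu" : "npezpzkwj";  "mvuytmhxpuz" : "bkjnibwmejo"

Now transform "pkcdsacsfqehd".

ezrshprhuftws

Each output is the input with this applied: shift every letter 11 places backward in the alphabet (wrapping around).
For "pkcdsacsfqehd" the result is "ezrshprhuftws".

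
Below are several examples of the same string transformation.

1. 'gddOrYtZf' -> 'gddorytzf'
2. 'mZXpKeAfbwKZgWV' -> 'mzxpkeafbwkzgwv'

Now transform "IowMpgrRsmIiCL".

The pattern: convert every letter to lowercase.
Doing the same to "IowMpgrRsmIiCL": "iowmpgrrsmiicl".

iowmpgrrsmiicl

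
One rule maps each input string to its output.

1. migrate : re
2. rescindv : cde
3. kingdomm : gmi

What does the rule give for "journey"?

The transformation: move the first 2 characters to the end (rotate left by 2), then keep one character in every 3, starting at position 2 (positions 2nd, 5th, 8th, ...).
"journey" → "ry".

ry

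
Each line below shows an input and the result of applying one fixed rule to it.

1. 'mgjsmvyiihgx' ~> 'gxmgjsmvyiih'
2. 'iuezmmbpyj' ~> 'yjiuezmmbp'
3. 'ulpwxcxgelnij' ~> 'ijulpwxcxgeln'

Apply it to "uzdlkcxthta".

tauzdlkcxth

Each output is the input with this applied: move the last 2 characters to the front (rotate right by 2).
"uzdlkcxthta" → "tauzdlkcxth".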